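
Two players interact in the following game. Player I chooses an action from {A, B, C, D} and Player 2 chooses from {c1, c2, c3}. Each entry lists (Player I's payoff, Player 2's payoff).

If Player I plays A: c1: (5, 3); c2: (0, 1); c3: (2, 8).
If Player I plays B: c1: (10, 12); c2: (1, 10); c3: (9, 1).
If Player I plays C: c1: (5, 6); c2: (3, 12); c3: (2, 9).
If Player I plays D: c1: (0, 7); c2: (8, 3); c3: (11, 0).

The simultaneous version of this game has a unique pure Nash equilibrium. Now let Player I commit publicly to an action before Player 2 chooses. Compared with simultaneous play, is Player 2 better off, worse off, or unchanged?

Player 2 best-responds to each possible Player I move:
- A → Player 2 plays c3 (best of 3, 1, 8); Player I gets 2.
- B → Player 2 plays c1 (best of 12, 10, 1); Player I gets 10.
- C → Player 2 plays c2 (best of 6, 12, 9); Player I gets 3.
- D → Player 2 plays c1 (best of 7, 3, 0); Player I gets 0.
Player I's induced payoffs are 2, 10, 3, 0, so Player I commits to B. Subgame-perfect outcome: (B, c1) with payoffs (10, 12).
For the simultaneous game, intersect best replies.
Player I's best replies: c1→B; c2→D; c3→D.
Player 2's best replies: A→c3; B→c1; C→c2; D→c1.
Only (B, c1) has each player best-responding; Nash payoffs (10, 12).
Player 2 earns 12 sequentially versus 12 at the Nash outcome: unchanged.

unchanged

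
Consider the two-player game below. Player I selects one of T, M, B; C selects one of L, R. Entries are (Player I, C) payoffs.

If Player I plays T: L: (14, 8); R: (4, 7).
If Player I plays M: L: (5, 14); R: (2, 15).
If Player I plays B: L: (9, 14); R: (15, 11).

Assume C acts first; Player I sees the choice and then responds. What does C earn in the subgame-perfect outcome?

11

Work backward from Player I's decision.
- L: BR = T, leader payoff 8.
- R: BR = B, leader payoff 11.
C's induced payoffs are 8, 11, so C commits to R. Subgame-perfect outcome: (B, R) with payoffs (15, 11).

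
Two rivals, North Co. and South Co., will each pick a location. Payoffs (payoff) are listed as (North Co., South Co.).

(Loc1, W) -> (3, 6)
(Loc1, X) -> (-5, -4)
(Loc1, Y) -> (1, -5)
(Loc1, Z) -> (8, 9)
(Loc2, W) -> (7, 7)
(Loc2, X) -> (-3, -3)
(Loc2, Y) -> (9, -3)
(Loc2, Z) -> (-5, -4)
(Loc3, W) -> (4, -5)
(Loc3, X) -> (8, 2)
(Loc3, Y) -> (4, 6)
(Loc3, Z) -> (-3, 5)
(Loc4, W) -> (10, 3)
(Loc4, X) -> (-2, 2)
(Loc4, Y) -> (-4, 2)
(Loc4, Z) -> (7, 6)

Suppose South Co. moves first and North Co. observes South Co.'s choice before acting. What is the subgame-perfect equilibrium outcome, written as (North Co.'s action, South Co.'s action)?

Work backward from North Co.'s decision.
- W: North Co. compares 3, 7, 4, 10 and picks Loc4; South Co. would get 3.
- X: North Co. compares -5, -3, 8, -2 and picks Loc3; South Co. would get 2.
- Y: North Co. compares 1, 9, 4, -4 and picks Loc2; South Co. would get -3.
- Z: North Co. compares 8, -5, -3, 7 and picks Loc1; South Co. would get 9.
Maximizing over 3, 2, -3, 9, South Co. chooses Z. Subgame-perfect outcome: (Loc1, Z) with payoffs (8, 9).

(Loc1, Z)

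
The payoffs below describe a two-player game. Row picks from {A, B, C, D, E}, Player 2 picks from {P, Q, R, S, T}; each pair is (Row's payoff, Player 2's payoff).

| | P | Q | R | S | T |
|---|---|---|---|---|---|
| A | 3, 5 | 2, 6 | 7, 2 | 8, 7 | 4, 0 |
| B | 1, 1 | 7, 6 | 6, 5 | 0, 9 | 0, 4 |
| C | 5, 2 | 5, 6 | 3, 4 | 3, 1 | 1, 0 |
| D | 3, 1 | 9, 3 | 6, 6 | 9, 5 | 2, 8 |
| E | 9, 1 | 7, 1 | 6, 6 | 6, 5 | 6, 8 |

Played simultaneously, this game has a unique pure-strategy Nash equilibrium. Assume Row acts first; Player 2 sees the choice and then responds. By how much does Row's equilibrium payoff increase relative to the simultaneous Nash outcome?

Backward induction with Row moving first.
- A → Player 2 plays S (best of 5, 6, 2, 7, 0); Row gets 8.
- B → Player 2 plays S (best of 1, 6, 5, 9, 4); Row gets 0.
- C → Player 2 plays Q (best of 2, 6, 4, 1, 0); Row gets 5.
- D → Player 2 plays T (best of 1, 3, 6, 5, 8); Row gets 2.
- E → Player 2 plays T (best of 1, 1, 6, 5, 8); Row gets 6.
Among 8, 0, 5, 2, 6, the best is 8 at A. Subgame-perfect outcome: (A, S) with payoffs (8, 7).
Under simultaneous play:
Row's best replies: P→E; Q→D; R→A; S→D; T→E.
Player 2's best replies: A→S; B→S; C→Q; D→T; E→T.
Only (E, T) has each player best-responding; Nash payoffs (6, 8).
Row's commitment gain: 8 − 6 = 2.

2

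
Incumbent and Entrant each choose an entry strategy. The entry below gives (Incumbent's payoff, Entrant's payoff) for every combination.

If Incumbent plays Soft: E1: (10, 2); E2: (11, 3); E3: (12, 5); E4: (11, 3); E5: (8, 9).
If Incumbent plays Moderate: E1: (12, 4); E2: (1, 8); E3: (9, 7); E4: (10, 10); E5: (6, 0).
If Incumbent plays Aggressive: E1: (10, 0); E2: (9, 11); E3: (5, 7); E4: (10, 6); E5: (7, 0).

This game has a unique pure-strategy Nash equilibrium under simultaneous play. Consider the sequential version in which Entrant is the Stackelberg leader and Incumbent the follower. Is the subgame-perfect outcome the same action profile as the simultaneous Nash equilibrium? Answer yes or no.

yes

Backward induction with Entrant moving first.
- E1 → Incumbent plays Moderate (best of 10, 12, 10); Entrant gets 4.
- E2 → Incumbent plays Soft (best of 11, 1, 9); Entrant gets 3.
- E3 → Incumbent plays Soft (best of 12, 9, 5); Entrant gets 5.
- E4 → Incumbent plays Soft (best of 11, 10, 10); Entrant gets 3.
- E5 → Incumbent plays Soft (best of 8, 6, 7); Entrant gets 9.
Maximizing over 4, 3, 5, 3, 9, Entrant chooses E5. Subgame-perfect outcome: (Soft, E5) with payoffs (8, 9).
For the simultaneous game, intersect best replies.
Incumbent's best replies: E1→Moderate; E2→Soft; E3→Soft; E4→Soft; E5→Soft.
Entrant's best replies: Soft→E5; Moderate→E4; Aggressive→E2.
The unique mutual best reply is (Soft, E5), giving (8, 9).
Sequential outcome (Soft, E5) coincides with the Nash profile (Soft, E5).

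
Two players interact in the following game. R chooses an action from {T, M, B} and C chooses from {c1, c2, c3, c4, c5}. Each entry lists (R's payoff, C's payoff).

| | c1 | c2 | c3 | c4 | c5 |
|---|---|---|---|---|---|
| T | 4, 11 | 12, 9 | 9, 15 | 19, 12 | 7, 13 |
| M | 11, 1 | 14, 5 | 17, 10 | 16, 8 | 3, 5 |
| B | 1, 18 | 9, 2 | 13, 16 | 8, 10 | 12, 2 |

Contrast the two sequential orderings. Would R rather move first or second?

If R leads: C's best replies are T→c3, M→c3, B→c1; R's induced payoffs 9, 17, 1; outcome (M, c3), payoffs (17, 10).
If C leads: R's best replies are c1→M, c2→M, c3→M, c4→T, c5→B; C's induced payoffs 1, 5, 10, 12, 2; outcome (T, c4), payoffs (19, 12).
R gets 17 moving first and 19 moving second, so R prefers to move second.

second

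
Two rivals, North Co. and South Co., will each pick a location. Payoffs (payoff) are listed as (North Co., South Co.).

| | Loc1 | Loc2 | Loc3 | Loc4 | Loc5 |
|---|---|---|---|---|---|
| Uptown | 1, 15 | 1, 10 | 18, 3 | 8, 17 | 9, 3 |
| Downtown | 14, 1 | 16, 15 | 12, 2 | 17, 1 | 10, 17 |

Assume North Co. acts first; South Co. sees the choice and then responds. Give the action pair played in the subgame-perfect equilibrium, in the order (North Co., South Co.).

(Downtown, Loc5)

Work backward from South Co.'s decision.
- Uptown: South Co. compares 15, 10, 3, 17, 3 and picks Loc4; North Co. would get 8.
- Downtown: South Co. compares 1, 15, 2, 1, 17 and picks Loc5; North Co. would get 10.
Among 8, 10, the best is 10 at Downtown. Subgame-perfect outcome: (Downtown, Loc5) with payoffs (10, 17).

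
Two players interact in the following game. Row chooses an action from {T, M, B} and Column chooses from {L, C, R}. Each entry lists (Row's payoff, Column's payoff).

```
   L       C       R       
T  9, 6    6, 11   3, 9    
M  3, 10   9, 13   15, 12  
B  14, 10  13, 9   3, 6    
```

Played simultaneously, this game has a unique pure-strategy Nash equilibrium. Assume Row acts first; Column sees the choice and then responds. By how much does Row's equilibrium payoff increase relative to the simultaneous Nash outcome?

Solve by backward induction (Row leads).
- T: BR = C, leader payoff 6.
- M: BR = C, leader payoff 9.
- B: BR = L, leader payoff 14.
Row's induced payoffs are 6, 9, 14, so Row commits to B. Subgame-perfect outcome: (B, L) with payoffs (14, 10).
Under simultaneous play:
Row's best replies: L→B; C→B; R→M.
Column's best replies: T→C; M→C; B→L.
Only (B, L) has each player best-responding; Nash payoffs (14, 10).
Row's commitment gain: 14 − 14 = 0.

0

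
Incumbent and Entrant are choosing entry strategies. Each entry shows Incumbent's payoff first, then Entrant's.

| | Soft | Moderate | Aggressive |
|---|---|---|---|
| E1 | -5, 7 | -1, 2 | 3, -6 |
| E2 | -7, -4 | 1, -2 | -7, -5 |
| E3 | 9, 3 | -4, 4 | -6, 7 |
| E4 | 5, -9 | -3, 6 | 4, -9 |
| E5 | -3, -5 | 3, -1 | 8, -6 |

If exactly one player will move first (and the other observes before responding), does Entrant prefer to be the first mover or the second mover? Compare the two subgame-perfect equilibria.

first

If Incumbent leads: Entrant's best replies are E1→Soft, E2→Moderate, E3→Aggressive, E4→Moderate, E5→Moderate; Incumbent's induced payoffs -5, 1, -6, -3, 3; outcome (E5, Moderate), payoffs (3, -1).
If Entrant leads: Incumbent's best replies are Soft→E3, Moderate→E5, Aggressive→E5; Entrant's induced payoffs 3, -1, -6; outcome (E3, Soft), payoffs (9, 3).
Entrant gets 3 moving first and -1 moving second, so Entrant prefers to move first.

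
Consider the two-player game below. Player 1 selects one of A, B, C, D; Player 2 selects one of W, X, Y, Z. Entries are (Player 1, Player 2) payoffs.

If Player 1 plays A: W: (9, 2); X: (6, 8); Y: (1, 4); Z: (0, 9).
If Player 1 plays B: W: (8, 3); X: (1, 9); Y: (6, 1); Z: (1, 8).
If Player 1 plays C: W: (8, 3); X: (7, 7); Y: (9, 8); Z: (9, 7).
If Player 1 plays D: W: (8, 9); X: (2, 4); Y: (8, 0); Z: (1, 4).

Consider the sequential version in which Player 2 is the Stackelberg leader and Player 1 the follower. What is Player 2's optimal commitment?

Backward induction with Player 2 moving first.
- W: BR = A, leader payoff 2.
- X: BR = C, leader payoff 7.
- Y: BR = C, leader payoff 8.
- Z: BR = C, leader payoff 7.
Player 2's induced payoffs are 2, 7, 8, 7, so Player 2 commits to Y. Subgame-perfect outcome: (C, Y) with payoffs (9, 8).

Y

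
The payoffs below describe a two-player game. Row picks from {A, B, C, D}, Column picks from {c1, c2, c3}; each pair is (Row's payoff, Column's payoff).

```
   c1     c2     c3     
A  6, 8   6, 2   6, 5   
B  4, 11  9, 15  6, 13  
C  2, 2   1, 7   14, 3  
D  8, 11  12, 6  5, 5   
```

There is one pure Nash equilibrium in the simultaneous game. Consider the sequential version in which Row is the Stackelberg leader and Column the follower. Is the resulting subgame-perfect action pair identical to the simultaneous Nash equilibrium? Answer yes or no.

Solve by backward induction (Row leads).
- A → Column plays c1 (best of 8, 2, 5); Row gets 6.
- B → Column plays c2 (best of 11, 15, 13); Row gets 9.
- C → Column plays c2 (best of 2, 7, 3); Row gets 1.
- D → Column plays c1 (best of 11, 6, 5); Row gets 8.
Among 6, 9, 1, 8, the best is 9 at B. Subgame-perfect outcome: (B, c2) with payoffs (9, 15).
Now find the simultaneous Nash equilibrium.
Row's best replies: c1→D; c2→D; c3→C.
Column's best replies: A→c1; B→c2; C→c2; D→c1.
Only (D, c1) has each player best-responding; Nash payoffs (8, 11).
Sequential outcome (B, c2) differs from the Nash profile (D, c1).

no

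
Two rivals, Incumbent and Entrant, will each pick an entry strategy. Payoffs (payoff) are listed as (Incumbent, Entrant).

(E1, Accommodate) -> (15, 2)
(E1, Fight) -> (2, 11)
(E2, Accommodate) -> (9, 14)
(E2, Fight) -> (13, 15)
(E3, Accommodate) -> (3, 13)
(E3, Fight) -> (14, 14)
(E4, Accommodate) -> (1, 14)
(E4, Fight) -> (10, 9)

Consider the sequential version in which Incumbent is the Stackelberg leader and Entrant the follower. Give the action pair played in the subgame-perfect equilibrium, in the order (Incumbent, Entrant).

Solve by backward induction (Incumbent leads).
- E1 → Entrant plays Fight (best of 2, 11); Incumbent gets 2.
- E2 → Entrant plays Fight (best of 14, 15); Incumbent gets 13.
- E3 → Entrant plays Fight (best of 13, 14); Incumbent gets 14.
- E4 → Entrant plays Accommodate (best of 14, 9); Incumbent gets 1.
Incumbent's induced payoffs are 2, 13, 14, 1, so Incumbent commits to E3. Subgame-perfect outcome: (E3, Fight) with payoffs (14, 14).

(E3, Fight)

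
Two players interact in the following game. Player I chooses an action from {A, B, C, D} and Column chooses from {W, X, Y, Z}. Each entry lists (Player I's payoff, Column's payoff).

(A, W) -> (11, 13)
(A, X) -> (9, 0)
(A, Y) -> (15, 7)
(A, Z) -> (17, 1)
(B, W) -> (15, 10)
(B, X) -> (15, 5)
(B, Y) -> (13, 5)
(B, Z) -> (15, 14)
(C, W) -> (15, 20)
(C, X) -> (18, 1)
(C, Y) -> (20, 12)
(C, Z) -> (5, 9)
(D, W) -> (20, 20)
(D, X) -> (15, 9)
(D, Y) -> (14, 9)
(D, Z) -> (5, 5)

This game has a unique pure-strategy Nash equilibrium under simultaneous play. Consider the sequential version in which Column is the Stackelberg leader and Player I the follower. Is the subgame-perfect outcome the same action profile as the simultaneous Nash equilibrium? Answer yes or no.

Backward induction with Column moving first.
- W: Player I compares 11, 15, 15, 20 and picks D; Column would get 20.
- X: Player I compares 9, 15, 18, 15 and picks C; Column would get 1.
- Y: Player I compares 15, 13, 20, 14 and picks C; Column would get 12.
- Z: Player I compares 17, 15, 5, 5 and picks A; Column would get 1.
Among 20, 1, 12, 1, the best is 20 at W. Subgame-perfect outcome: (D, W) with payoffs (20, 20).
Under simultaneous play:
Player I's best replies: W→D; X→C; Y→C; Z→A.
Column's best replies: A→W; B→Z; C→W; D→W.
The unique mutual best reply is (D, W), giving (20, 20).
Sequential outcome (D, W) coincides with the Nash profile (D, W).

yes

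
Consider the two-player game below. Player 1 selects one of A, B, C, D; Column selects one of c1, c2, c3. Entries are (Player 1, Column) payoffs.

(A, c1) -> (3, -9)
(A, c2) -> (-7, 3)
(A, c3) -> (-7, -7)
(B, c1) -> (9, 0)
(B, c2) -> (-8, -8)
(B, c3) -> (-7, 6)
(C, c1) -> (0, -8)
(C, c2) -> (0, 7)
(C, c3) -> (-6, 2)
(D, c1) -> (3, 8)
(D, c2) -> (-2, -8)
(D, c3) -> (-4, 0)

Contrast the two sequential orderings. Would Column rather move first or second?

second

If Player 1 leads: Column's best replies are A→c2, B→c3, C→c2, D→c1; Player 1's induced payoffs -7, -7, 0, 3; outcome (D, c1), payoffs (3, 8).
If Column leads: Player 1's best replies are c1→B, c2→C, c3→D; Column's induced payoffs 0, 7, 0; outcome (C, c2), payoffs (0, 7).
Column gets 7 moving first and 8 moving second, so Column prefers to move second.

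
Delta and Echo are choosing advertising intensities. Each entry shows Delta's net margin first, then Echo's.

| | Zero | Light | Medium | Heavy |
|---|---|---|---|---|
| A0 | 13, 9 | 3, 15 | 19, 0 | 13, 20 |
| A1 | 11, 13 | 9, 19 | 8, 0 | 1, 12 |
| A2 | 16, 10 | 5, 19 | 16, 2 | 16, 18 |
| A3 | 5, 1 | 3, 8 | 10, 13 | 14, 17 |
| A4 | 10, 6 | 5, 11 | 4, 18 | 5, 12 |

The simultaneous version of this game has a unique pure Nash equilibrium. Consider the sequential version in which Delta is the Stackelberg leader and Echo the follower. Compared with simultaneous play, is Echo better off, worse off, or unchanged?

Work backward from Echo's decision.
- A0: Echo compares 9, 15, 0, 20 and picks Heavy; Delta would get 13.
- A1: Echo compares 13, 19, 0, 12 and picks Light; Delta would get 9.
- A2: Echo compares 10, 19, 2, 18 and picks Light; Delta would get 5.
- A3: Echo compares 1, 8, 13, 17 and picks Heavy; Delta would get 14.
- A4: Echo compares 6, 11, 18, 12 and picks Medium; Delta would get 4.
Maximizing over 13, 9, 5, 14, 4, Delta chooses A3. Subgame-perfect outcome: (A3, Heavy) with payoffs (14, 17).
Now find the simultaneous Nash equilibrium.
Delta's best replies: Zero→A2; Light→A1; Medium→A0; Heavy→A2.
Echo's best replies: A0→Heavy; A1→Light; A2→Light; A3→Heavy; A4→Medium.
Only (A1, Light) has each player best-responding; Nash payoffs (9, 19).
Echo earns 17 sequentially versus 19 at the Nash outcome: worse off.

worse off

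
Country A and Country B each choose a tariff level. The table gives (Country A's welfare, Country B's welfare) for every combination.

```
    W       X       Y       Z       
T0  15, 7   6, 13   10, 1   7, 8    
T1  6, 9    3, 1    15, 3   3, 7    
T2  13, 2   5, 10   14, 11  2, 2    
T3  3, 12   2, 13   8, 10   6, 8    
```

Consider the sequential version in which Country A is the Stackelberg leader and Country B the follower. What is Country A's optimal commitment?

Solve by backward induction (Country A leads).
- T0: Country B compares 7, 13, 1, 8 and picks X; Country A would get 6.
- T1: Country B compares 9, 1, 3, 7 and picks W; Country A would get 6.
- T2: Country B compares 2, 10, 11, 2 and picks Y; Country A would get 14.
- T3: Country B compares 12, 13, 10, 8 and picks X; Country A would get 2.
Maximizing over 6, 6, 14, 2, Country A chooses T2. Subgame-perfect outcome: (T2, Y) with payoffs (14, 11).

T2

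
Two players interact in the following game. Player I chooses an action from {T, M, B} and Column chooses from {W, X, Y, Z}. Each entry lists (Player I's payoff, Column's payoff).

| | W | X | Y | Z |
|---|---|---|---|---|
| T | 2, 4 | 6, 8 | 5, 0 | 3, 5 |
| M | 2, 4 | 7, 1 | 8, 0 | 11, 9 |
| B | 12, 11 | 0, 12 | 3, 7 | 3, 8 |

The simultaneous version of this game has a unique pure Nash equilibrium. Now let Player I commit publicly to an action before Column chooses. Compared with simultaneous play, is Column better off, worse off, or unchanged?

unchanged

Work backward from Column's decision.
- T → Column plays X (best of 4, 8, 0, 5); Player I gets 6.
- M → Column plays Z (best of 4, 1, 0, 9); Player I gets 11.
- B → Column plays X (best of 11, 12, 7, 8); Player I gets 0.
Player I's induced payoffs are 6, 11, 0, so Player I commits to M. Subgame-perfect outcome: (M, Z) with payoffs (11, 9).
Now find the simultaneous Nash equilibrium.
Player I's best replies: W→B; X→M; Y→M; Z→M.
Column's best replies: T→X; M→Z; B→X.
Only (M, Z) has each player best-responding; Nash payoffs (11, 9).
Column earns 9 sequentially versus 9 at the Nash outcome: unchanged.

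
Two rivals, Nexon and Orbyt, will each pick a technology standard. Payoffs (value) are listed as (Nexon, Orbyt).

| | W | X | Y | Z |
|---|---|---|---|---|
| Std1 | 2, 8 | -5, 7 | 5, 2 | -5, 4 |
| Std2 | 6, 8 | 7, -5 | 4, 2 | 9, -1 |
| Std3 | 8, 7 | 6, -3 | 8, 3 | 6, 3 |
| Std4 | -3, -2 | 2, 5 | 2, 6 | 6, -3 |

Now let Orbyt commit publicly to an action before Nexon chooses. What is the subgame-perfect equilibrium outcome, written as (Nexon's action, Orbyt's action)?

Solve by backward induction (Orbyt leads).
- W → Nexon plays Std3 (best of 2, 6, 8, -3); Orbyt gets 7.
- X → Nexon plays Std2 (best of -5, 7, 6, 2); Orbyt gets -5.
- Y → Nexon plays Std3 (best of 5, 4, 8, 2); Orbyt gets 3.
- Z → Nexon plays Std2 (best of -5, 9, 6, 6); Orbyt gets -1.
Among 7, -5, 3, -1, the best is 7 at W. Subgame-perfect outcome: (Std3, W) with payoffs (8, 7).

(Std3, W)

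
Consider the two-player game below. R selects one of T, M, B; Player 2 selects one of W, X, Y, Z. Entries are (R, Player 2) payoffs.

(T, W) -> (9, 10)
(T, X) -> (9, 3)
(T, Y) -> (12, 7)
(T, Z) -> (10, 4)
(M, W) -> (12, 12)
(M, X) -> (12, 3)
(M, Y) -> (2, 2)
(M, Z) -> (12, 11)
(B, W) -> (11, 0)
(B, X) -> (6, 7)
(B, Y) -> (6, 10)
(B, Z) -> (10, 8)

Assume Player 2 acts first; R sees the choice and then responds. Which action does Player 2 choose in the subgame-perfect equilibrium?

Solve by backward induction (Player 2 leads).
- W → R plays M (best of 9, 12, 11); Player 2 gets 12.
- X → R plays M (best of 9, 12, 6); Player 2 gets 3.
- Y → R plays T (best of 12, 2, 6); Player 2 gets 7.
- Z → R plays M (best of 10, 12, 10); Player 2 gets 11.
Among 12, 3, 7, 11, the best is 12 at W. Subgame-perfect outcome: (M, W) with payoffs (12, 12).

W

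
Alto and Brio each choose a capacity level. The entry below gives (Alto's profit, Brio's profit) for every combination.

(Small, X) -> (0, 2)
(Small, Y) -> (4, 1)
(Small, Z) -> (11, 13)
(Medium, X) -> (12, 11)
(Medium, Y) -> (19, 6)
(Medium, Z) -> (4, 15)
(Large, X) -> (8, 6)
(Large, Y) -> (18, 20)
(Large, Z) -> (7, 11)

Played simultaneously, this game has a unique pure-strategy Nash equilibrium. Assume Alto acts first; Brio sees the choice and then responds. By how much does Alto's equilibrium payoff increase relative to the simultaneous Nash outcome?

Brio best-responds to each possible Alto move:
- Small: Brio compares 2, 1, 13 and picks Z; Alto would get 11.
- Medium: Brio compares 11, 6, 15 and picks Z; Alto would get 4.
- Large: Brio compares 6, 20, 11 and picks Y; Alto would get 18.
Alto's induced payoffs are 11, 4, 18, so Alto commits to Large. Subgame-perfect outcome: (Large, Y) with payoffs (18, 20).
Now find the simultaneous Nash equilibrium.
Alto's best replies: X→Medium; Y→Medium; Z→Small.
Brio's best replies: Small→Z; Medium→Z; Large→Y.
Only (Small, Z) has each player best-responding; Nash payoffs (11, 13).
Alto's commitment gain: 18 − 11 = 7.

7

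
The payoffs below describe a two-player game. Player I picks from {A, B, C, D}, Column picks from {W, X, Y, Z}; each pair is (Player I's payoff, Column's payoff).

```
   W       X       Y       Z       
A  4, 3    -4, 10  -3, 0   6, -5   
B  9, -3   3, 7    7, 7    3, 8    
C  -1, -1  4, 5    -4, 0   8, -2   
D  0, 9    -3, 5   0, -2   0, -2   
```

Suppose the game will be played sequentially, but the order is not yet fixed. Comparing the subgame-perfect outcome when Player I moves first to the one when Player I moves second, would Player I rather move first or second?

second

If Player I leads: Column's best replies are A→X, B→Z, C→X, D→W; Player I's induced payoffs -4, 3, 4, 0; outcome (C, X), payoffs (4, 5).
If Column leads: Player I's best replies are W→B, X→C, Y→B, Z→C; Column's induced payoffs -3, 5, 7, -2; outcome (B, Y), payoffs (7, 7).
Player I gets 4 moving first and 7 moving second, so Player I prefers to move second.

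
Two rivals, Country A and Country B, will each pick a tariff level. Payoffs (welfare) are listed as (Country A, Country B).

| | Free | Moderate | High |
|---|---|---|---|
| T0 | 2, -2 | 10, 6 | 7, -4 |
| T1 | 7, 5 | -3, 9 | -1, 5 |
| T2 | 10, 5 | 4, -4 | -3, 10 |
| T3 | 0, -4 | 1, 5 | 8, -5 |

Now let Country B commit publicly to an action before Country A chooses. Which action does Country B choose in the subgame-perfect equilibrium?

Moderate

Country A best-responds to each possible Country B move:
- Free: BR = T2, leader payoff 5.
- Moderate: BR = T0, leader payoff 6.
- High: BR = T3, leader payoff -5.
Maximizing over 5, 6, -5, Country B chooses Moderate. Subgame-perfect outcome: (T0, Moderate) with payoffs (10, 6).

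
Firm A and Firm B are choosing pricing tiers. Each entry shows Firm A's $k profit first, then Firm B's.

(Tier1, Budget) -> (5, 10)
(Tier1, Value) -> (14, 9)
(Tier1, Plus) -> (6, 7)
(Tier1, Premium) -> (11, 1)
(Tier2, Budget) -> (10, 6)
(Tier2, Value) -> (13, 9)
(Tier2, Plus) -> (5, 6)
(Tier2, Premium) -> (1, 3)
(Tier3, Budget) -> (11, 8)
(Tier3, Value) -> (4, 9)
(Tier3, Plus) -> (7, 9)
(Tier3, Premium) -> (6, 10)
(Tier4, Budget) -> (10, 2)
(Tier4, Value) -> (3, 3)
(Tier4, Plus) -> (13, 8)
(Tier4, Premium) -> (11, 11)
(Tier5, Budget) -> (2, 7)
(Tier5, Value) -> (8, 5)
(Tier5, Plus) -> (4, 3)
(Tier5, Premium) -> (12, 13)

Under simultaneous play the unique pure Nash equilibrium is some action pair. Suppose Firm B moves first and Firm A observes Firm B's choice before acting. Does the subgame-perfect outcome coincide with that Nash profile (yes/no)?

yes

Firm A best-responds to each possible Firm B move:
- Budget: BR = Tier3, leader payoff 8.
- Value: BR = Tier1, leader payoff 9.
- Plus: BR = Tier4, leader payoff 8.
- Premium: BR = Tier5, leader payoff 13.
Among 8, 9, 8, 13, the best is 13 at Premium. Subgame-perfect outcome: (Tier5, Premium) with payoffs (12, 13).
Now find the simultaneous Nash equilibrium.
Firm A's best replies: Budget→Tier3; Value→Tier1; Plus→Tier4; Premium→Tier5.
Firm B's best replies: Tier1→Budget; Tier2→Value; Tier3→Premium; Tier4→Premium; Tier5→Premium.
Only (Tier5, Premium) has each player best-responding; Nash payoffs (12, 13).
Sequential outcome (Tier5, Premium) coincides with the Nash profile (Tier5, Premium).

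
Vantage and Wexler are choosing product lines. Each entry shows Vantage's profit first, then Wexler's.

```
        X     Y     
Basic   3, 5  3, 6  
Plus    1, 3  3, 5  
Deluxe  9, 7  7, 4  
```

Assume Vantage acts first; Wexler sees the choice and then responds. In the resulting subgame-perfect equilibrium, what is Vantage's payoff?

9

Work backward from Wexler's decision.
- Basic: Wexler compares 5, 6 and picks Y; Vantage would get 3.
- Plus: Wexler compares 3, 5 and picks Y; Vantage would get 3.
- Deluxe: Wexler compares 7, 4 and picks X; Vantage would get 9.
Maximizing over 3, 3, 9, Vantage chooses Deluxe. Subgame-perfect outcome: (Deluxe, X) with payoffs (9, 7).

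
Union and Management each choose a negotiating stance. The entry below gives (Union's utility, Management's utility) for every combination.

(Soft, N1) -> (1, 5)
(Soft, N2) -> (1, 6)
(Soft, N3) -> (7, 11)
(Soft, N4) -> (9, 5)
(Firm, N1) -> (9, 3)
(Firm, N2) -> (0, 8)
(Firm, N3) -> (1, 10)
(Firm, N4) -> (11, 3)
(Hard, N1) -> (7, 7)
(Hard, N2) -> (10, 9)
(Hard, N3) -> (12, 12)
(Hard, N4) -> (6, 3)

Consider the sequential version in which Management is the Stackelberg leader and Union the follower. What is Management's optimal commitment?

N3

Union best-responds to each possible Management move:
- N1 → Union plays Firm (best of 1, 9, 7); Management gets 3.
- N2 → Union plays Hard (best of 1, 0, 10); Management gets 9.
- N3 → Union plays Hard (best of 7, 1, 12); Management gets 12.
- N4 → Union plays Firm (best of 9, 11, 6); Management gets 3.
Maximizing over 3, 9, 12, 3, Management chooses N3. Subgame-perfect outcome: (Hard, N3) with payoffs (12, 12).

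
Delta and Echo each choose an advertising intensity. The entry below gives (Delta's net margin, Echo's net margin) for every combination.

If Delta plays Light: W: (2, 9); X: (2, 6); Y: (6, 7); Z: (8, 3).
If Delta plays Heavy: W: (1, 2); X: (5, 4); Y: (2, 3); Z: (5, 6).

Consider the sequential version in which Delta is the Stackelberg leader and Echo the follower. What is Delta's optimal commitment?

Backward induction with Delta moving first.
- Light → Echo plays W (best of 9, 6, 7, 3); Delta gets 2.
- Heavy → Echo plays Z (best of 2, 4, 3, 6); Delta gets 5.
Delta's induced payoffs are 2, 5, so Delta commits to Heavy. Subgame-perfect outcome: (Heavy, Z) with payoffs (5, 6).

Heavy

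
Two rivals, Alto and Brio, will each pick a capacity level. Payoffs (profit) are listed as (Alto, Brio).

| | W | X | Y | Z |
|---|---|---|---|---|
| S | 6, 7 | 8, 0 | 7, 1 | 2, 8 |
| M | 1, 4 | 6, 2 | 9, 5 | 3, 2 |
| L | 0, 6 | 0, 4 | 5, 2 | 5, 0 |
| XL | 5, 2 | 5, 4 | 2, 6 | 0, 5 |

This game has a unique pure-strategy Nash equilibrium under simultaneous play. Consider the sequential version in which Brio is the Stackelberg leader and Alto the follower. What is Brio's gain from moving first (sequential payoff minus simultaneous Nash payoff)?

2

Alto best-responds to each possible Brio move:
- W: BR = S, leader payoff 7.
- X: BR = S, leader payoff 0.
- Y: BR = M, leader payoff 5.
- Z: BR = L, leader payoff 0.
Among 7, 0, 5, 0, the best is 7 at W. Subgame-perfect outcome: (S, W) with payoffs (6, 7).
Now find the simultaneous Nash equilibrium.
Alto's best replies: W→S; X→S; Y→M; Z→L.
Brio's best replies: S→Z; M→Y; L→W; XL→Y.
Only (M, Y) has each player best-responding; Nash payoffs (9, 5).
Brio's commitment gain: 7 − 5 = 2.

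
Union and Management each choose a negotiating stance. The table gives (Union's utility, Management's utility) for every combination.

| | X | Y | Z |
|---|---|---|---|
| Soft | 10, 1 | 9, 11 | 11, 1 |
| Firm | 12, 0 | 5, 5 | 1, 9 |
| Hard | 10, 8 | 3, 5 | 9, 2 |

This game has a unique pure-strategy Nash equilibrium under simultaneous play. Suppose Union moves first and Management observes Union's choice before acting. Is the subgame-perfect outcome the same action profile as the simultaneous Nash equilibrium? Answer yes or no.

Backward induction with Union moving first.
- Soft → Management plays Y (best of 1, 11, 1); Union gets 9.
- Firm → Management plays Z (best of 0, 5, 9); Union gets 1.
- Hard → Management plays X (best of 8, 5, 2); Union gets 10.
Among 9, 1, 10, the best is 10 at Hard. Subgame-perfect outcome: (Hard, X) with payoffs (10, 8).
Now find the simultaneous Nash equilibrium.
Union's best replies: X→Firm; Y→Soft; Z→Soft.
Management's best replies: Soft→Y; Firm→Z; Hard→X.
The unique mutual best reply is (Soft, Y), giving (9, 11).
Sequential outcome (Hard, X) differs from the Nash profile (Soft, Y).

no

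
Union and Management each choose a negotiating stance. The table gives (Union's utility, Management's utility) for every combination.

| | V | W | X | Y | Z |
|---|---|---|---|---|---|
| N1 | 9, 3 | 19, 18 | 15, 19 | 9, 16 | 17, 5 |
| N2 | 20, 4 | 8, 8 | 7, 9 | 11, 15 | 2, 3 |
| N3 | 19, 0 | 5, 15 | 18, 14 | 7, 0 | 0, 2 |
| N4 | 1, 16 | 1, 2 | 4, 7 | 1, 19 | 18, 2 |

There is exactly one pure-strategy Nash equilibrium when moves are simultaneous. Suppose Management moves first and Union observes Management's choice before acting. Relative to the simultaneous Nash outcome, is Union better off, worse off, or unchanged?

better off

Solve by backward induction (Management leads).
- V → Union plays N2 (best of 9, 20, 19, 1); Management gets 4.
- W → Union plays N1 (best of 19, 8, 5, 1); Management gets 18.
- X → Union plays N3 (best of 15, 7, 18, 4); Management gets 14.
- Y → Union plays N2 (best of 9, 11, 7, 1); Management gets 15.
- Z → Union plays N4 (best of 17, 2, 0, 18); Management gets 2.
Among 4, 18, 14, 15, 2, the best is 18 at W. Subgame-perfect outcome: (N1, W) with payoffs (19, 18).
Now find the simultaneous Nash equilibrium.
Union's best replies: V→N2; W→N1; X→N3; Y→N2; Z→N4.
Management's best replies: N1→X; N2→Y; N3→W; N4→Y.
The unique mutual best reply is (N2, Y), giving (11, 15).
Union earns 19 sequentially versus 11 at the Nash outcome: better off.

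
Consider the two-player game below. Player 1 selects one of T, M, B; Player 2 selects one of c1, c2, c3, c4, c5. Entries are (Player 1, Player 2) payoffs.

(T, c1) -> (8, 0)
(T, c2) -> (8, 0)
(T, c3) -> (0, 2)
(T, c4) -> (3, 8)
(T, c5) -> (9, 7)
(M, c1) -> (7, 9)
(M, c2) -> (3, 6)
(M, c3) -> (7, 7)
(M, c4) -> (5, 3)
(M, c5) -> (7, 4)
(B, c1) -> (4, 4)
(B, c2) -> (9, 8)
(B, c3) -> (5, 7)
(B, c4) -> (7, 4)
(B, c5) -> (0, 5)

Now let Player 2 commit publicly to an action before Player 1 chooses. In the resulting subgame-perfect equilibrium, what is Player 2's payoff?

Solve by backward induction (Player 2 leads).
- c1: Player 1 compares 8, 7, 4 and picks T; Player 2 would get 0.
- c2: Player 1 compares 8, 3, 9 and picks B; Player 2 would get 8.
- c3: Player 1 compares 0, 7, 5 and picks M; Player 2 would get 7.
- c4: Player 1 compares 3, 5, 7 and picks B; Player 2 would get 4.
- c5: Player 1 compares 9, 7, 0 and picks T; Player 2 would get 7.
Maximizing over 0, 8, 7, 4, 7, Player 2 chooses c2. Subgame-perfect outcome: (B, c2) with payoffs (9, 8).

8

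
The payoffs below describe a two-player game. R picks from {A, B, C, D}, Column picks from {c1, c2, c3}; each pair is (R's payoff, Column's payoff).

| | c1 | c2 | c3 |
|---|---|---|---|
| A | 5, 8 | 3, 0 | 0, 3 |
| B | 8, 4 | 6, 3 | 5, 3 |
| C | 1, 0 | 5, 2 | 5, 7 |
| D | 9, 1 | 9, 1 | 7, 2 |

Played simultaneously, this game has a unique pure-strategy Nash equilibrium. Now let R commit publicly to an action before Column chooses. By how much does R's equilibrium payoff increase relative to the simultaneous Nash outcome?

Work backward from Column's decision.
- A → Column plays c1 (best of 8, 0, 3); R gets 5.
- B → Column plays c1 (best of 4, 3, 3); R gets 8.
- C → Column plays c3 (best of 0, 2, 7); R gets 5.
- D → Column plays c3 (best of 1, 1, 2); R gets 7.
R's induced payoffs are 5, 8, 5, 7, so R commits to B. Subgame-perfect outcome: (B, c1) with payoffs (8, 4).
Under simultaneous play:
R's best replies: c1→D; c2→D; c3→D.
Column's best replies: A→c1; B→c1; C→c3; D→c3.
The unique mutual best reply is (D, c3), giving (7, 2).
R's commitment gain: 8 − 7 = 1.

1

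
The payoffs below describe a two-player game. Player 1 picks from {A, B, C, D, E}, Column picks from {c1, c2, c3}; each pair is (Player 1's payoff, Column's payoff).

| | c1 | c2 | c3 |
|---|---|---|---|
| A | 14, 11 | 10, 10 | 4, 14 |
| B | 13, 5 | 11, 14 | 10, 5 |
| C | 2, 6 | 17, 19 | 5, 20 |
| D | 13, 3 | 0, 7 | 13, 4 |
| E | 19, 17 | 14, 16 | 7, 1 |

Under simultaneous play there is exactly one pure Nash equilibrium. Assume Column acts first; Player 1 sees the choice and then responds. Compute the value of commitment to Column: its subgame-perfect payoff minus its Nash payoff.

2

Work backward from Player 1's decision.
- c1 → Player 1 plays E (best of 14, 13, 2, 13, 19); Column gets 17.
- c2 → Player 1 plays C (best of 10, 11, 17, 0, 14); Column gets 19.
- c3 → Player 1 plays D (best of 4, 10, 5, 13, 7); Column gets 4.
Column's induced payoffs are 17, 19, 4, so Column commits to c2. Subgame-perfect outcome: (C, c2) with payoffs (17, 19).
For the simultaneous game, intersect best replies.
Player 1's best replies: c1→E; c2→C; c3→D.
Column's best replies: A→c3; B→c2; C→c3; D→c2; E→c1.
Only (E, c1) has each player best-responding; Nash payoffs (19, 17).
Column's commitment gain: 19 − 17 = 2.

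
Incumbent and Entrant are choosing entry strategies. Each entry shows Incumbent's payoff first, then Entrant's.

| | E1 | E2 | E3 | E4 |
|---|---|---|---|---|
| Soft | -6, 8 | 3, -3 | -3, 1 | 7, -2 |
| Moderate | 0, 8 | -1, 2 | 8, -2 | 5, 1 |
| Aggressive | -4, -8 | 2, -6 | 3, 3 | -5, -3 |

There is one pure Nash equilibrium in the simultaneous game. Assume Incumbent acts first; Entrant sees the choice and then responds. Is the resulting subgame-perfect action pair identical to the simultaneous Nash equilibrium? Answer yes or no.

no

Entrant best-responds to each possible Incumbent move:
- Soft: BR = E1, leader payoff -6.
- Moderate: BR = E1, leader payoff 0.
- Aggressive: BR = E3, leader payoff 3.
Incumbent's induced payoffs are -6, 0, 3, so Incumbent commits to Aggressive. Subgame-perfect outcome: (Aggressive, E3) with payoffs (3, 3).
Under simultaneous play:
Incumbent's best replies: E1→Moderate; E2→Soft; E3→Moderate; E4→Soft.
Entrant's best replies: Soft→E1; Moderate→E1; Aggressive→E3.
The unique mutual best reply is (Moderate, E1), giving (0, 8).
Sequential outcome (Aggressive, E3) differs from the Nash profile (Moderate, E1).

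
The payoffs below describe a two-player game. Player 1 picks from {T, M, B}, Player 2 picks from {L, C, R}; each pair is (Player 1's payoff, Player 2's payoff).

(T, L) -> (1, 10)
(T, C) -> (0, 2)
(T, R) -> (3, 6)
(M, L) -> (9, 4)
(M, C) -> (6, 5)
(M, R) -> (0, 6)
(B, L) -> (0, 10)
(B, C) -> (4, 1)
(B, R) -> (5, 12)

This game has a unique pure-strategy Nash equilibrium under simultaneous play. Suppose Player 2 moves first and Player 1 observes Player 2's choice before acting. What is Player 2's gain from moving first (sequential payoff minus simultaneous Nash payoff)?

Work backward from Player 1's decision.
- L → Player 1 plays M (best of 1, 9, 0); Player 2 gets 4.
- C → Player 1 plays M (best of 0, 6, 4); Player 2 gets 5.
- R → Player 1 plays B (best of 3, 0, 5); Player 2 gets 12.
Maximizing over 4, 5, 12, Player 2 chooses R. Subgame-perfect outcome: (B, R) with payoffs (5, 12).
For the simultaneous game, intersect best replies.
Player 1's best replies: L→M; C→M; R→B.
Player 2's best replies: T→L; M→R; B→R.
Only (B, R) has each player best-responding; Nash payoffs (5, 12).
Player 2's commitment gain: 12 − 12 = 0.

0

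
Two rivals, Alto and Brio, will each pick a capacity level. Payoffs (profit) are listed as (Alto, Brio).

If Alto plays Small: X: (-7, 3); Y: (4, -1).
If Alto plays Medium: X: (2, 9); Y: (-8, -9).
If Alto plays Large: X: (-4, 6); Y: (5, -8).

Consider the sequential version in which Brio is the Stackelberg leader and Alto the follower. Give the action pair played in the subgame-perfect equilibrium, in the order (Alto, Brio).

(Medium, X)

Solve by backward induction (Brio leads).
- X: BR = Medium, leader payoff 9.
- Y: BR = Large, leader payoff -8.
Among 9, -8, the best is 9 at X. Subgame-perfect outcome: (Medium, X) with payoffs (2, 9).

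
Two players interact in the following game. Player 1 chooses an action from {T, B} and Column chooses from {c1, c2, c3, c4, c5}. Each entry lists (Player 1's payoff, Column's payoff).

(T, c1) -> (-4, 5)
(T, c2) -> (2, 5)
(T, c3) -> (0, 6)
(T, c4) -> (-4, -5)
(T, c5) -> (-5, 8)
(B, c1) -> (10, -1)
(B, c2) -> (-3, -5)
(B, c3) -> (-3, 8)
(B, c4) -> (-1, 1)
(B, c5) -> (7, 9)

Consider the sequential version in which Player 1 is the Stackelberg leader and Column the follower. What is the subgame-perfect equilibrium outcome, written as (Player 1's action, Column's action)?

(B, c5)

Work backward from Column's decision.
- T: BR = c5, leader payoff -5.
- B: BR = c5, leader payoff 7.
Maximizing over -5, 7, Player 1 chooses B. Subgame-perfect outcome: (B, c5) with payoffs (7, 9).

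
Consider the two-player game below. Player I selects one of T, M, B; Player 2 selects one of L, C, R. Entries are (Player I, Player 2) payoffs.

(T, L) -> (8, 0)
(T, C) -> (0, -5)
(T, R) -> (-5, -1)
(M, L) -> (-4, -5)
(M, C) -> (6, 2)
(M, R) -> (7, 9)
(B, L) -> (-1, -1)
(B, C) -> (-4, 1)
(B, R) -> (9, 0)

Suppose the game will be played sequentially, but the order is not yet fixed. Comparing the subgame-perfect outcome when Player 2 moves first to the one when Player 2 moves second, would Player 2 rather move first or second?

first

If Player I leads: Player 2's best replies are T→L, M→R, B→C; Player I's induced payoffs 8, 7, -4; outcome (T, L), payoffs (8, 0).
If Player 2 leads: Player I's best replies are L→T, C→M, R→B; Player 2's induced payoffs 0, 2, 0; outcome (M, C), payoffs (6, 2).
Player 2 gets 2 moving first and 0 moving second, so Player 2 prefers to move first.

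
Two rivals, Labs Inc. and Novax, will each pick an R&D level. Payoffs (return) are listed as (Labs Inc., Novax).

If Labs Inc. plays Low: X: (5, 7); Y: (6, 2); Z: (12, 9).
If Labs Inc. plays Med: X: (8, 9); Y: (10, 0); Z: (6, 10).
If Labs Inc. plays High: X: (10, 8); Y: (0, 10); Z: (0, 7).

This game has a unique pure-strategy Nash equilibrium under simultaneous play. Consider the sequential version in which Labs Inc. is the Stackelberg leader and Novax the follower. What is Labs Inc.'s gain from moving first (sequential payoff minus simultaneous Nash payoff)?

0

Backward induction with Labs Inc. moving first.
- Low: BR = Z, leader payoff 12.
- Med: BR = Z, leader payoff 6.
- High: BR = Y, leader payoff 0.
Maximizing over 12, 6, 0, Labs Inc. chooses Low. Subgame-perfect outcome: (Low, Z) with payoffs (12, 9).
For the simultaneous game, intersect best replies.
Labs Inc.'s best replies: X→High; Y→Med; Z→Low.
Novax's best replies: Low→Z; Med→Z; High→Y.
The unique mutual best reply is (Low, Z), giving (12, 9).
Labs Inc.'s commitment gain: 12 − 12 = 0.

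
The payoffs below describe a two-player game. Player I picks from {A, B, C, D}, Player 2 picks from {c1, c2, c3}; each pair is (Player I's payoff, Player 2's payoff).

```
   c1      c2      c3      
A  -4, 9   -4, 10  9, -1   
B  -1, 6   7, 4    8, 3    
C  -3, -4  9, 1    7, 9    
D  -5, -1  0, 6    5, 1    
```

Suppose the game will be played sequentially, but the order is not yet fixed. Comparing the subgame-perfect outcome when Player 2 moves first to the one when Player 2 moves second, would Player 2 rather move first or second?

second

If Player I leads: Player 2's best replies are A→c2, B→c1, C→c3, D→c2; Player I's induced payoffs -4, -1, 7, 0; outcome (C, c3), payoffs (7, 9).
If Player 2 leads: Player I's best replies are c1→B, c2→C, c3→A; Player 2's induced payoffs 6, 1, -1; outcome (B, c1), payoffs (-1, 6).
Player 2 gets 6 moving first and 9 moving second, so Player 2 prefers to move second.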